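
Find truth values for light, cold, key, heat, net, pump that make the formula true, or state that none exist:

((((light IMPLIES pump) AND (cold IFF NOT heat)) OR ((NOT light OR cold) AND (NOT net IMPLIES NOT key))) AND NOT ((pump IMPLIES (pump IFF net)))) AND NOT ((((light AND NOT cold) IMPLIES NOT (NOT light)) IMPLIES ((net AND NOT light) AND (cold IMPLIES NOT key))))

light = False, cold = True, key = False, heat = True, net = False, pump = True

  (((light IMPLIES pump) AND (cold IFF NOT heat)) OR ((NOT light OR cold) AND (NOT net IMPLIES NOT key))) AND NOT ((pump IMPLIES (pump IFF net))) = True
    ((light IMPLIES pump) AND (cold IFF NOT heat)) OR ((NOT light OR cold) AND (NOT net IMPLIES NOT key)) = True
      (light IMPLIES pump) AND (cold IFF NOT heat) = False
        light IMPLIES pump = True
        cold IFF NOT heat = False
          NOT heat = False
      (NOT light OR cold) AND (NOT net IMPLIES NOT key) = True
        NOT light OR cold = True
          NOT light = True
        NOT net IMPLIES NOT key = True
          NOT net = True
          NOT key = True
    NOT ((pump IMPLIES (pump IFF net))) = True
      pump IMPLIES (pump IFF net) = False
        pump IFF net = False
  NOT ((((light AND NOT cold) IMPLIES NOT (NOT light)) IMPLIES ((net AND NOT light) AND (cold IMPLIES NOT key)))) = True
    ((light AND NOT cold) IMPLIES NOT (NOT light)) IMPLIES ((net AND NOT light) AND (cold IMPLIES NOT key)) = False
      (light AND NOT cold) IMPLIES NOT (NOT light) = True
        light AND NOT cold = False
          NOT cold = False
        NOT (NOT light) = False
          NOT light = True
      (net AND NOT light) AND (cold IMPLIES NOT key) = False
        net AND NOT light = False
          NOT light = True
        cold IMPLIES NOT key = True
          NOT key = True
Both conjuncts True, so the formula holds.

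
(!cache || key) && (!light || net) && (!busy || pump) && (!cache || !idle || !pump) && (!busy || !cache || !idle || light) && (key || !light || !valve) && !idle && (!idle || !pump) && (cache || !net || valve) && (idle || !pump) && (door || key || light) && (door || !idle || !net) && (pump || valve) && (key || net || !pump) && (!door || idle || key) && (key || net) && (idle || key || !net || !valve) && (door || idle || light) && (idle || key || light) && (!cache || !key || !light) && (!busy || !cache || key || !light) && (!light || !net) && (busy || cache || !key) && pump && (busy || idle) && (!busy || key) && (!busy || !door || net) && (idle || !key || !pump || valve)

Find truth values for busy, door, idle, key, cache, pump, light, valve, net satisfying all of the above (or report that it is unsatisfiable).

Unsatisfiable — no assignment works.

Case idle = True:
  Clause (!idle) is falsified — contradiction.
Case idle = False:
  (idle || !pump) forces pump = False.
  Clause (pump) is falsified — contradiction.
Both cases fail, so the formula is unsatisfiable.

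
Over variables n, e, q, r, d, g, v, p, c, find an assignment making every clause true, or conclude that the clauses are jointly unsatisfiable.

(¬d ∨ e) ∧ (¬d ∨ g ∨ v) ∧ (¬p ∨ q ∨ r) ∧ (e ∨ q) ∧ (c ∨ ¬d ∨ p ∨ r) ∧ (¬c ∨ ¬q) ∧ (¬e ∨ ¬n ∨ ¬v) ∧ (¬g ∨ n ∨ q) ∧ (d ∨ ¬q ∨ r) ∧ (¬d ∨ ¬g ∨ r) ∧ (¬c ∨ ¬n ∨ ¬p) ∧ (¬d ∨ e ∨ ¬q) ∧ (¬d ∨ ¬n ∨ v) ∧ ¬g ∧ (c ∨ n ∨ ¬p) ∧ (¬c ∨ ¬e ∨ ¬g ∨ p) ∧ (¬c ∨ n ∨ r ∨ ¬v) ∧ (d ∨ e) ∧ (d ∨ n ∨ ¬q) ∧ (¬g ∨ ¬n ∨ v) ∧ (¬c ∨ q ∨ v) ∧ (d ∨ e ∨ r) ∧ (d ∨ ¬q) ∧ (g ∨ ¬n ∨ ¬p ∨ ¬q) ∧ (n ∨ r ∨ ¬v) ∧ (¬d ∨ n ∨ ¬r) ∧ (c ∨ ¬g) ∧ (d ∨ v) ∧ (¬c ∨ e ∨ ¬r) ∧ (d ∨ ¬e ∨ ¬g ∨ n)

n = False, e = True, q = False, r = True, d = False, g = False, v = True, p = False, c = True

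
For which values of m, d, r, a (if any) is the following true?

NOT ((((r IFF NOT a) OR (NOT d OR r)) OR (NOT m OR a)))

m = True; d = True; r = False; a = False

  NOT ((((r IFF NOT a) OR (NOT d OR r)) OR (NOT m OR a))) = True
    ((r IFF NOT a) OR (NOT d OR r)) OR (NOT m OR a) = False
      (r IFF NOT a) OR (NOT d OR r) = False
        r IFF NOT a = False
          NOT a = True
        NOT d OR r = False
          NOT d = False
      NOT m OR a = False
        NOT m = False
The formula evaluates to True.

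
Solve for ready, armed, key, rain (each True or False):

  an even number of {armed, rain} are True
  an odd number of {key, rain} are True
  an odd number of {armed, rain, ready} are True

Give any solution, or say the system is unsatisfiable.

ready = True; armed = False; key = True; rain = False

{armed, rain}: 0 true → even ✓
{key, rain}: 1 true → odd ✓
{armed, rain, ready}: 1 true → odd ✓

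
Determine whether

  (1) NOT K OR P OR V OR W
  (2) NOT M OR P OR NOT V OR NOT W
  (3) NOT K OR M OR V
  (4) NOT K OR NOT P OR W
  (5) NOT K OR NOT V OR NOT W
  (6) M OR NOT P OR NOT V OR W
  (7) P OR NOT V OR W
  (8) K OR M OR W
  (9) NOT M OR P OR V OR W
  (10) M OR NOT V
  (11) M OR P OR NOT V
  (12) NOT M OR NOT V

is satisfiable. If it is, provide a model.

W = True, V = False, K = False, M = True, P = True

Set W = True.
Set V = False.
Set K = False.
Set M = True.
Set P = True.
All clauses satisfied.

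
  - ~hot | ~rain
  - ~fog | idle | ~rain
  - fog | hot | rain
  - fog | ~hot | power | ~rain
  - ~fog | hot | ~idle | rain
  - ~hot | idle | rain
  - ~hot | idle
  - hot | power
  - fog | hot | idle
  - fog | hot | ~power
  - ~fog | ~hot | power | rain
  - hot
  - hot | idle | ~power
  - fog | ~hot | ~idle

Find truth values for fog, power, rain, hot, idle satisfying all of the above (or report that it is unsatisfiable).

fog = True, power = True, rain = False, hot = True, idle = True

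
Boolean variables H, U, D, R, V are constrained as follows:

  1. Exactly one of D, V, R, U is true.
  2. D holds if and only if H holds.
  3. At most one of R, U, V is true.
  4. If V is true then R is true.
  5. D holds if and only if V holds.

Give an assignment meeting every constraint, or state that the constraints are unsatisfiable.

H = False, U = True, D = False, R = False, V = False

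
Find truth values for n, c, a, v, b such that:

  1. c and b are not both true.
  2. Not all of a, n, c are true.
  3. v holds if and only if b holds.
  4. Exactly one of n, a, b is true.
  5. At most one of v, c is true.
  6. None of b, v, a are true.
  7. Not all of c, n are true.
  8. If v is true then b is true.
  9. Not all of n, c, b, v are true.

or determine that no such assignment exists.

n: True, c: False, a: False, v: False, b: False

  (1) c=F, b=F — not both ✓
  (2) {a, n, c}: 1/3 true — not all ✓
  (3) v=F, b=F — same ✓
  (4) {n, a, b}: 1 true — exactly one ✓
  (5) {v, c}: 0 true — at most one ✓
  (6) {b, v, a}: 0 true — none ✓
  (7) {c, n}: 1/2 true — not all ✓
  (8) v=F ⇒ b: vacuous ✓
  (9) {n, c, b, v}: 1/4 true — not all ✓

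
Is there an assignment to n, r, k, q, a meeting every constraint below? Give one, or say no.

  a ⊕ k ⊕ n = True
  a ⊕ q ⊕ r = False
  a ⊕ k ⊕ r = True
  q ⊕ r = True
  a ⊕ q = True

n=T, r=T, k=T, q=F, a=T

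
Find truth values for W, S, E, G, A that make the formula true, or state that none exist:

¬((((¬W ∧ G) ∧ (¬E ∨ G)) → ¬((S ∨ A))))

W = False; S = False; E = False; G = True; A = True

  ¬((((¬W ∧ G) ∧ (¬E ∨ G)) → ¬((S ∨ A)))) = True
    ((¬W ∧ G) ∧ (¬E ∨ G)) → ¬((S ∨ A)) = False
      (¬W ∧ G) ∧ (¬E ∨ G) = True
        ¬W ∧ G = True
          ¬W = True
        ¬E ∨ G = True
          ¬E = True
      ¬((S ∨ A)) = False
        S ∨ A = True
The formula evaluates to True.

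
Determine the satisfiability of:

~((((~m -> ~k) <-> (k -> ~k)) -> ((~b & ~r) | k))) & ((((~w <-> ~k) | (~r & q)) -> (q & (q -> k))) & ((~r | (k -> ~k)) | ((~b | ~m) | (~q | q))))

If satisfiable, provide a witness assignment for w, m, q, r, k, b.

w = True, m = True, q = False, r = True, k = False, b = False

  ~((((~m -> ~k) <-> (k -> ~k)) -> ((~b & ~r) | k))) = True
    ((~m -> ~k) <-> (k -> ~k)) -> ((~b & ~r) | k) = False
      (~m -> ~k) <-> (k -> ~k) = True
        ~m -> ~k = True
          ~m = False
          ~k = True
        k -> ~k = True
          ~k = True
      (~b & ~r) | k = False
        ~b & ~r = False
          ~b = True
          ~r = False
  (((~w <-> ~k) | (~r & q)) -> (q & (q -> k))) & ((~r | (k -> ~k)) | ((~b | ~m) | (~q | q))) = True
    ((~w <-> ~k) | (~r & q)) -> (q & (q -> k)) = True
      (~w <-> ~k) | (~r & q) = False
        ~w <-> ~k = False
          ~w = False
          ~k = True
        ~r & q = False
          ~r = False
      q & (q -> k) = False
        q -> k = True
    (~r | (k -> ~k)) | ((~b | ~m) | (~q | q)) = True
      ~r | (k -> ~k) = True
        ~r = False
        k -> ~k = True
          ~k = True
      (~b | ~m) | (~q | q) = True
        ~b | ~m = True
          ~b = True
          ~m = False
        ~q | q = True
          ~q = True
Both conjuncts True, so the formula holds.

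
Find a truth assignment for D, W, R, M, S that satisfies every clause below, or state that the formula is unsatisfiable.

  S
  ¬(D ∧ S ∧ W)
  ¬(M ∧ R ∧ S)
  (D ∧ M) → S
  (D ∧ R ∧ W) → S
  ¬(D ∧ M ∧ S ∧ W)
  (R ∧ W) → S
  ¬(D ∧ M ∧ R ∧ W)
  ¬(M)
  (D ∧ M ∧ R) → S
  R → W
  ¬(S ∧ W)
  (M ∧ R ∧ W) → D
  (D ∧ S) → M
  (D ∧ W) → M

Unit clause (S) forces S = True.
Unit clause (¬M) forces M = False.
In (¬S ∨ ¬W) only ¬W is left, so W = False.
In (¬D ∨ M ∨ ¬S) only ¬D is left, so D = False.
In (¬R ∨ W) only ¬R is left, so R = False.
All clauses satisfied.

D = False; W = False; R = False; M = False; S = True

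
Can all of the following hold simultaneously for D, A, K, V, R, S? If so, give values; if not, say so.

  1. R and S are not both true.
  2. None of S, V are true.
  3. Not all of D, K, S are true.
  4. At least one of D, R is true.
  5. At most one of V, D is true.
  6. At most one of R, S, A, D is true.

D: True, A: False, K: True, V: False, R: False, S: False

  (1) R=F, S=F — not both ✓
  (2) {S, V}: 0 true — none ✓
  (3) {D, K, S}: 2/3 true — not all ✓
  (4) {D, R}: 1 true — at least one ✓
  (5) {V, D}: 1 true — at most one ✓
  (6) {R, S, A, D}: 1 true — at most one ✓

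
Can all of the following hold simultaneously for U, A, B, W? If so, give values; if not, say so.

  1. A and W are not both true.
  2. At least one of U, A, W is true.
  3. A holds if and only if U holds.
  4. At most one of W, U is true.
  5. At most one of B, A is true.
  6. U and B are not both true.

U = True; A = True; B = False; W = False

  (1) A=T, W=F — not both ✓
  (2) {U, A, W}: 2 true — at least one ✓
  (3) A=T, U=T — same ✓
  (4) {W, U}: 1 true — at most one ✓
  (5) {B, A}: 1 true — at most one ✓
  (6) U=T, B=F — not both ✓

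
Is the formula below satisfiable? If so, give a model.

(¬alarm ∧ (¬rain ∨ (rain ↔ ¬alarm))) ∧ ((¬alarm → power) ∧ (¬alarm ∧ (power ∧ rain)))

power = True, alarm = False, rain = True

  ¬alarm ∧ (¬rain ∨ (rain ↔ ¬alarm)) = True
    ¬alarm = True
    ¬rain ∨ (rain ↔ ¬alarm) = True
      ¬rain = False
      rain ↔ ¬alarm = True
        ¬alarm = True
  (¬alarm → power) ∧ (¬alarm ∧ (power ∧ rain)) = True
    ¬alarm → power = True
      ¬alarm = True
    ¬alarm ∧ (power ∧ rain) = True
      ¬alarm = True
      power ∧ rain = True
Both conjuncts True, so the formula holds.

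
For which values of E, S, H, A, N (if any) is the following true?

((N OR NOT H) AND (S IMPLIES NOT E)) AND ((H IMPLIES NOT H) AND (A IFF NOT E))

E = False, S = False, H = False, A = True, N = True

  (N OR NOT H) AND (S IMPLIES NOT E) = True
    N OR NOT H = True
      NOT H = True
    S IMPLIES NOT E = True
      NOT E = True
  (H IMPLIES NOT H) AND (A IFF NOT E) = True
    H IMPLIES NOT H = True
      NOT H = True
    A IFF NOT E = True
      NOT E = True
Both conjuncts True, so the formula holds.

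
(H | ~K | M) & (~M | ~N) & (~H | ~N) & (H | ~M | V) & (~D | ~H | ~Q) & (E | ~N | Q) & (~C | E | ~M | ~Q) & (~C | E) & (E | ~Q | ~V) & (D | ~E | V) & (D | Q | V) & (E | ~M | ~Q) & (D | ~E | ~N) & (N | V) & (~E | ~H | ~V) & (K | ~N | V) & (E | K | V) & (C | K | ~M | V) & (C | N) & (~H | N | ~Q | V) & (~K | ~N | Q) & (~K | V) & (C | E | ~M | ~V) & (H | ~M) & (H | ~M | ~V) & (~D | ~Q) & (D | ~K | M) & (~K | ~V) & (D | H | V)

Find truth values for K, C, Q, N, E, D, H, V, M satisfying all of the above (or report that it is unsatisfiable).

K = False, C = True, Q = False, N = True, E = True, D = True, H = False, V = True, M = False

Try K = True:
  (~K | V) forces V = True.
  clause (~K | ~V) is falsified — backtrack.
So K = False.
Set C = True.
  then (~C | E) forces E = True.
Set Q = False.
Set N = True.
  then (~M | ~N) forces M = False.
  then (~H | ~N) forces H = False.
  then (D | ~E | ~N) forces D = True.
  then (K | ~N | V) forces V = True.
All clauses satisfied.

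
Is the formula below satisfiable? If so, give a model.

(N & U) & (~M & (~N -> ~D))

N=T; M=F; U=T; D=F

  N & U = True
  ~M & (~N -> ~D) = True
    ~M = True
    ~N -> ~D = True
      ~N = False
      ~D = True
Both conjuncts True, so the formula holds.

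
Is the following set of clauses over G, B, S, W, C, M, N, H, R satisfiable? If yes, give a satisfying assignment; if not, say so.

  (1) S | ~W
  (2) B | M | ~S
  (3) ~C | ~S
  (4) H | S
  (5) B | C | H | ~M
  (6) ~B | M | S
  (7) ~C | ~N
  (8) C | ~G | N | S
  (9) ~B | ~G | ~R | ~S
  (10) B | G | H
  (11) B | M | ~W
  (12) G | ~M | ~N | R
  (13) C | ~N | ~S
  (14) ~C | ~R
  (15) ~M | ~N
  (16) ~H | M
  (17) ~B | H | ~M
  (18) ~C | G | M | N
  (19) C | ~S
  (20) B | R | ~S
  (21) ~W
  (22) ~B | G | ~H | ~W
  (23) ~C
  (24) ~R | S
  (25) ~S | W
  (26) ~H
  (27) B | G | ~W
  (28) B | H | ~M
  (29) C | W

Case W = True:
  Clause (~W) is falsified — contradiction.
Case W = False:
  (~C) forces C = False.
  Clause (C | W) is falsified — contradiction.
Both cases fail, so the formula is unsatisfiable.

Unsatisfiable — no assignment works.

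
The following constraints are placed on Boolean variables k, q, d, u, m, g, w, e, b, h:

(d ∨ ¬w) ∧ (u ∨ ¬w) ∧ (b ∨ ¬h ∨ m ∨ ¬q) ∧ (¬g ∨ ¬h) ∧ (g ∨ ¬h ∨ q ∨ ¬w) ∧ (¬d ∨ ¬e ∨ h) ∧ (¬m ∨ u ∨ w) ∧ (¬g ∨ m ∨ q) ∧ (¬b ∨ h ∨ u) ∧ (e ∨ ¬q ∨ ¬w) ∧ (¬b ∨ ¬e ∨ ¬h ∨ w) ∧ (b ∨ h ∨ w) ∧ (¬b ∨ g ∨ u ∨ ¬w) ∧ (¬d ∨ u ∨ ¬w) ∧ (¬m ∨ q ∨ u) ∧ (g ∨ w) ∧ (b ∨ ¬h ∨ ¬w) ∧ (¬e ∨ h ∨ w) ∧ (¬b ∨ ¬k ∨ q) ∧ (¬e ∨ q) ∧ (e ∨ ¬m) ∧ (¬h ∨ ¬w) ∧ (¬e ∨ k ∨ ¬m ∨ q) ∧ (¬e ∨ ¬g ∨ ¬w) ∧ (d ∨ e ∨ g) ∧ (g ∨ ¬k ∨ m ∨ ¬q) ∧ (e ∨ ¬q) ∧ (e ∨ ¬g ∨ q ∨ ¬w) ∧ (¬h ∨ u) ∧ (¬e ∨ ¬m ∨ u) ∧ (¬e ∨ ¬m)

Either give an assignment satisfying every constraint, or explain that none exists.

Set k = True.
Set q = False.
  then (¬b ∨ ¬k ∨ q) forces b = False.
  then (¬e ∨ q) forces e = False.
  then (e ∨ ¬m) forces m = False.
  then (¬g ∨ m ∨ q) forces g = False.
  then (g ∨ w) forces w = True.
  then (b ∨ ¬h ∨ ¬w) forces h = False.
  then (d ∨ e ∨ g) forces d = True.
  then (u ∨ ¬w) forces u = True.
All clauses satisfied.

k = True, q = False, d = True, u = True, m = False, g = False, w = True, e = False, b = False, h = False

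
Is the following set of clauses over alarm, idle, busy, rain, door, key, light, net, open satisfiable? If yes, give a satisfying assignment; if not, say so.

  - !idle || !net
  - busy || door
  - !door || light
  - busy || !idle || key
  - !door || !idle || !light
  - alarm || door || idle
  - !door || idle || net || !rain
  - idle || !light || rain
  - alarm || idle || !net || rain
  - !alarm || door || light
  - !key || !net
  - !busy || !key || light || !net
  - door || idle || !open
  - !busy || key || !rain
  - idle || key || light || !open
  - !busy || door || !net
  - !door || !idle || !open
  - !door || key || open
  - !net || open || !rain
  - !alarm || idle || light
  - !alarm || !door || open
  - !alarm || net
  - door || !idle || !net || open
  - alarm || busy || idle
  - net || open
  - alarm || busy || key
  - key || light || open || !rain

Set alarm = False.
Set idle = True.
  then (!idle || !net) forces net = False.
  then (net || open) forces open = True.
  then (!door || !idle || !open) forces door = False.
  then (busy || door) forces busy = True.
Set rain = False.
Set key = False.
Set light = True.
All clauses satisfied.

alarm=F, idle=T, busy=T, rain=F, door=F, key=F, light=T, net=F, open=T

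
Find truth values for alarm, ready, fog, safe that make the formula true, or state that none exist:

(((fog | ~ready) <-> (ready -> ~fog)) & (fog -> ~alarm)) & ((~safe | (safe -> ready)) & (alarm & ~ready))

alarm=T; ready=F; fog=F; safe=F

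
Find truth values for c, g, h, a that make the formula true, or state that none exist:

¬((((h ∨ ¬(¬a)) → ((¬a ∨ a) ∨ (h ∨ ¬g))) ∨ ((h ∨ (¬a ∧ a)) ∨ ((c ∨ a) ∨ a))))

No satisfying assignment exists.

Case a = True: the formula becomes ¬((True ∨ True)) = False.
Case a = False: the formula becomes ¬((True ∨ (h ∨ c))) = False.
Both cases fail — unsatisfiable.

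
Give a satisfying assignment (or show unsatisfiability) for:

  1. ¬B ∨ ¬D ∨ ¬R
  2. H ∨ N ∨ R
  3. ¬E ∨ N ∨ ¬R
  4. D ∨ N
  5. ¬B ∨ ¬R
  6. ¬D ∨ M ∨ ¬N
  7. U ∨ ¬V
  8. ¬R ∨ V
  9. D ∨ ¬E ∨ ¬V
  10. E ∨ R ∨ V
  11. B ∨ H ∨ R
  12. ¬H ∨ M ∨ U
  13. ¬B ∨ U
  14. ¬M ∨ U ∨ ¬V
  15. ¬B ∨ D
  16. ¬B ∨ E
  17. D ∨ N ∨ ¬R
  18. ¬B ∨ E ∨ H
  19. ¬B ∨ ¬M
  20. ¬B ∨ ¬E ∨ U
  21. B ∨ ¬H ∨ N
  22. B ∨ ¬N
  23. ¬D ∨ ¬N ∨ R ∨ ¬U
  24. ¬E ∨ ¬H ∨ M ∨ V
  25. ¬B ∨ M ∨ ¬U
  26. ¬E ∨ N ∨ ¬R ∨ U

B: False; M: True; N: False; R: True; D: True; U: True; V: True; E: False; H: False

Set B = False.
  then (B ∨ ¬N) forces N = False.
  then (D ∨ N) forces D = True.
  then (B ∨ ¬H ∨ N) forces H = False.
  then (H ∨ N ∨ R) forces R = True.
  then (¬E ∨ N ∨ ¬R) forces E = False.
  then (¬R ∨ V) forces V = True.
  then (U ∨ ¬V) forces U = True.
Set M = True.
All clauses satisfied.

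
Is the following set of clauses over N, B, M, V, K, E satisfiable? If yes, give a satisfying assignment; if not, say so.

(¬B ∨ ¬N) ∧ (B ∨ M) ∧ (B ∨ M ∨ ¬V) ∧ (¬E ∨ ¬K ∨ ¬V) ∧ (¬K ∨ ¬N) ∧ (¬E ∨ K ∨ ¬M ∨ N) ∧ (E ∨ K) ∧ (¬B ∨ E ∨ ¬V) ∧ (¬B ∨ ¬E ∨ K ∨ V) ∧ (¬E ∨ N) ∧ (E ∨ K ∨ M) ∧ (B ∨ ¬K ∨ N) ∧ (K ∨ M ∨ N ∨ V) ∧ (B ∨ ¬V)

Set N = False.
  then (¬E ∨ N) forces E = False.
  then (E ∨ K) forces K = True.
  then (B ∨ ¬K ∨ N) forces B = True.
  then (¬B ∨ E ∨ ¬V) forces V = False.
Set M = True.
All clauses satisfied.

N=F, B=T, M=T, V=F, K=T, E=F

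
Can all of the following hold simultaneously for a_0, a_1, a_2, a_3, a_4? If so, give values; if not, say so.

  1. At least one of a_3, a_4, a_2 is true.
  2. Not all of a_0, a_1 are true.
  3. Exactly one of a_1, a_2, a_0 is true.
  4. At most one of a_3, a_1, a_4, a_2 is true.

a_0: True, a_1: False, a_2: False, a_3: True, a_4: False

  (1) {a_3, a_4, a_2}: 1 true — at least one ✓
  (2) {a_0, a_1}: 1/2 true — not all ✓
  (3) {a_1, a_2, a_0}: 1 true — exactly one ✓
  (4) {a_3, a_1, a_4, a_2}: 1 true — at most one ✓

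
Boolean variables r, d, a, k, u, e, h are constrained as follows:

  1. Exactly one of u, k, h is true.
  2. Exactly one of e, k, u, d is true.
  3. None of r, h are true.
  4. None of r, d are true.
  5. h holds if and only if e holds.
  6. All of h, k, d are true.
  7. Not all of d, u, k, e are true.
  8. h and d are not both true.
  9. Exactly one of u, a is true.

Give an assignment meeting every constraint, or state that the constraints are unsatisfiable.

Case d = True:
  Constraint (4) is violated (d=T) — contradiction.
Case d = False:
  Constraint (6) is violated (d=F) — contradiction.
Both cases fail — unsatisfiable.

UNSATISFIABLE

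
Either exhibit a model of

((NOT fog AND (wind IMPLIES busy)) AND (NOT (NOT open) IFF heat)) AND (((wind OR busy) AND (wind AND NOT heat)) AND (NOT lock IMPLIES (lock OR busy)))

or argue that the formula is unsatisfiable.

lock=T, heat=F, fog=F, open=F, busy=T, wind=T

  (NOT fog AND (wind IMPLIES busy)) AND (NOT (NOT open) IFF heat) = True
    NOT fog AND (wind IMPLIES busy) = True
      NOT fog = True
      wind IMPLIES busy = True
    NOT (NOT open) IFF heat = True
      NOT (NOT open) = False
        NOT open = True
  ((wind OR busy) AND (wind AND NOT heat)) AND (NOT lock IMPLIES (lock OR busy)) = True
    (wind OR busy) AND (wind AND NOT heat) = True
      wind OR busy = True
      wind AND NOT heat = True
        NOT heat = True
    NOT lock IMPLIES (lock OR busy) = True
      NOT lock = False
      lock OR busy = True
Both conjuncts True, so the formula holds.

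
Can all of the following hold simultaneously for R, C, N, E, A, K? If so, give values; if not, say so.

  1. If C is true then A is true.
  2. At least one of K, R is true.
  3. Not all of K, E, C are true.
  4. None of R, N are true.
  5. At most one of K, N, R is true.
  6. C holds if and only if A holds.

R = False, C = False, N = False, E = True, A = False, K = True

  (1) C=F ⇒ A: vacuous ✓
  (2) {K, R}: 1 true — at least one ✓
  (3) {K, E, C}: 2/3 true — not all ✓
  (4) {R, N}: 0 true — none ✓
  (5) {K, N, R}: 1 true — at most one ✓
  (6) C=F, A=F — same ✓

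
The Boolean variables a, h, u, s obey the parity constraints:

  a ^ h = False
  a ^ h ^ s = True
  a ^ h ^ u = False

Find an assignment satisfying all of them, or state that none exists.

a: False, h: False, u: False, s: True

a ^ h = F ^ F = False ✓
a ^ h ^ s = F ^ F ^ T = True ✓
a ^ h ^ u = F ^ F ^ F = False ✓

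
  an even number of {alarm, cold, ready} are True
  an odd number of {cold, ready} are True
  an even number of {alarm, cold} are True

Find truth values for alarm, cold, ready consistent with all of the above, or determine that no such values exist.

alarm = True; cold = True; ready = False

{alarm, cold, ready}: 2 true → even ✓
{cold, ready}: 1 true → odd ✓
{alarm, cold}: 2 true → even ✓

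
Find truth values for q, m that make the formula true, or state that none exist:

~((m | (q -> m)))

q=T, m=F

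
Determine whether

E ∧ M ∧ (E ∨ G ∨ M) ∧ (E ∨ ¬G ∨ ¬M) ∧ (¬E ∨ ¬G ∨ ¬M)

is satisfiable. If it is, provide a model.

Unit clause (E) forces E = True.
Unit clause (M) forces M = True.
In (¬E ∨ ¬G ∨ ¬M) only ¬G is left, so G = False.
Check each clause:
  (E): E holds.
  (M): M holds.
  (E ∨ G ∨ M): E holds.
  (E ∨ ¬G ∨ ¬M): E holds.
  (¬E ∨ ¬G ∨ ¬M): ¬G holds.
All clauses satisfied.

E: True, M: True, G: False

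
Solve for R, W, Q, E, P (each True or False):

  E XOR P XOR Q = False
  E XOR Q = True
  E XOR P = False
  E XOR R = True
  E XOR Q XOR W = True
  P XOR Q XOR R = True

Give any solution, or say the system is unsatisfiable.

R=F; W=F; Q=F; E=T; P=T

E XOR P XOR Q = T XOR T XOR F = False ✓
E XOR Q = T XOR F = True ✓
E XOR P = T XOR T = False ✓
E XOR R = T XOR F = True ✓
E XOR Q XOR W = T XOR F XOR F = True ✓
P XOR Q XOR R = T XOR F XOR F = True ✓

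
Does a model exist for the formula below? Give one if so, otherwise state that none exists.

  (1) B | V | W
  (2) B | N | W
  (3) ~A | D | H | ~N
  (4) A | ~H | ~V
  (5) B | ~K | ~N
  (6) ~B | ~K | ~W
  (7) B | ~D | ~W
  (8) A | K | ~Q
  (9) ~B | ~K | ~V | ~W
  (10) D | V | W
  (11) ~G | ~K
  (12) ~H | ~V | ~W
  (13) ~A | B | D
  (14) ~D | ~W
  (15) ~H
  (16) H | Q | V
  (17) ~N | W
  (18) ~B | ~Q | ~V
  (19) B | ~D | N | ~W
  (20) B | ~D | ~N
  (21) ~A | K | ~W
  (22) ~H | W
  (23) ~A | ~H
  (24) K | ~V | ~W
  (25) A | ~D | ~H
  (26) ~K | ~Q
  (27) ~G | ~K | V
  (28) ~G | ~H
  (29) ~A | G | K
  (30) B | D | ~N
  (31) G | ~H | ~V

V = True, Q = False, D = False, A = False, G = False, K = False, B = True, W = False, N = False, H = False

Unit clause (~H) forces H = False.
Set V = True.
Set Q = False.
Set D = False.
Set A = False.
Set G = False.
Set K = False.
  then (K | ~V | ~W) forces W = False.
  then (~N | W) forces N = False.
  then (B | N | W) forces B = True.
All clauses satisfied.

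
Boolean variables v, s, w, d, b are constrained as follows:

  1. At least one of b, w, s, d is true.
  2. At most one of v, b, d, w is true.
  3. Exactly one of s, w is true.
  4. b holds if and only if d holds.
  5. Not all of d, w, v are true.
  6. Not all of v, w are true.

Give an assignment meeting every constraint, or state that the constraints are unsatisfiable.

v = False, s = False, w = True, d = False, b = False

  (1) {b, w, s, d}: 1 true — at least one ✓
  (2) {v, b, d, w}: 1 true — at most one ✓
  (3) {s, w}: 1 true — exactly one ✓
  (4) b=F, d=F — same ✓
  (5) {d, w, v}: 1/3 true — not all ✓
  (6) {v, w}: 1/2 true — not all ✓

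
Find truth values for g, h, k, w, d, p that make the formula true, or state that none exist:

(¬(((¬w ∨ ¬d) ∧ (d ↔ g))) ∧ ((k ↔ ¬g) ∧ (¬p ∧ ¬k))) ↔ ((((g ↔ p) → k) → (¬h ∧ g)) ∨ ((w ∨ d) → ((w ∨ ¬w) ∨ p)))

g = True, h = False, k = False, w = False, d = False, p = False

  (¬(((¬w ∨ ¬d) ∧ (d ↔ g))) ∧ ((k ↔ ¬g) ∧ (¬p ∧ ¬k))) ↔ ((((g ↔ p) → k) → (¬h ∧ g)) ∨ ((w ∨ d) → ((w ∨ ¬w) ∨ p))) = True
    ¬(((¬w ∨ ¬d) ∧ (d ↔ g))) ∧ ((k ↔ ¬g) ∧ (¬p ∧ ¬k)) = True
      ¬(((¬w ∨ ¬d) ∧ (d ↔ g))) = True
        (¬w ∨ ¬d) ∧ (d ↔ g) = False
          ¬w ∨ ¬d = True
            ¬w = True
            ¬d = True
          d ↔ g = False
      (k ↔ ¬g) ∧ (¬p ∧ ¬k) = True
        k ↔ ¬g = True
          ¬g = False
        ¬p ∧ ¬k = True
          ¬p = True
          ¬k = True
    (((g ↔ p) → k) → (¬h ∧ g)) ∨ ((w ∨ d) → ((w ∨ ¬w) ∨ p)) = True
      ((g ↔ p) → k) → (¬h ∧ g) = True
        (g ↔ p) → k = True
          g ↔ p = False
        ¬h ∧ g = True
          ¬h = True
      (w ∨ d) → ((w ∨ ¬w) ∨ p) = True
        w ∨ d = False
        (w ∨ ¬w) ∨ p = True
          w ∨ ¬w = True
            ¬w = True
The formula evaluates to True.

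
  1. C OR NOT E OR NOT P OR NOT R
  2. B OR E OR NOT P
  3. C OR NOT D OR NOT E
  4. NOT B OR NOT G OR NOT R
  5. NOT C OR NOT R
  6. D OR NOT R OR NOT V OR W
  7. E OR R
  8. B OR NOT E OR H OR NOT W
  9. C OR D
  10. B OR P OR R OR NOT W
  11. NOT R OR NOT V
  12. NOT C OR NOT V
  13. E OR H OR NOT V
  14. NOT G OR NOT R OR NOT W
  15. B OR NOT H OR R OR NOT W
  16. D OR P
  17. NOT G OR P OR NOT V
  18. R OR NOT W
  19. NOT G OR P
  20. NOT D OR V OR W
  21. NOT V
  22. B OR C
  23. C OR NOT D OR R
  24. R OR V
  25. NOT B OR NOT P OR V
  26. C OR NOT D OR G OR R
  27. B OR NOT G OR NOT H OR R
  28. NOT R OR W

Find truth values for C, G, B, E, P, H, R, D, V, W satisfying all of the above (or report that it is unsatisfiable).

Unit clause (NOT V) forces V = False.
In (R OR V) only R is left, so R = True.
In (NOT R OR W) only W is left, so W = True.
In (NOT C OR NOT R) only NOT C is left, so C = False.
In (C OR D) only D is left, so D = True.
In (NOT G OR NOT R OR NOT W) only NOT G is left, so G = False.
In (B OR C) only B is left, so B = True.
In (NOT B OR NOT P OR V) only NOT P is left, so P = False.
In (C OR NOT D OR NOT E) only NOT E is left, so E = False.
Set H = True.
All clauses satisfied.

C = False, G = False, B = True, E = False, P = False, H = True, R = True, D = True, V = False, W = True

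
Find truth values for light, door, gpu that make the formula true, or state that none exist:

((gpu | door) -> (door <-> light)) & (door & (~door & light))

The formula is unsatisfiable.

Case door = True: the conjunct ~door is False.
Case door = False: the conjunct door is False.
Both cases fail — unsatisfiable.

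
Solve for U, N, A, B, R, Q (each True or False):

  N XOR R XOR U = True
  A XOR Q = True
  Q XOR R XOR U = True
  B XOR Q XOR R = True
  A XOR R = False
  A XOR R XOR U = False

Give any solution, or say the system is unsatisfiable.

U = False, N = True, A = False, B = False, R = False, Q = True

N XOR R XOR U = T XOR F XOR F = True ✓
A XOR Q = F XOR T = True ✓
Q XOR R XOR U = T XOR F XOR F = True ✓
B XOR Q XOR R = F XOR T XOR F = True ✓
A XOR R = F XOR F = False ✓
A XOR R XOR U = F XOR F XOR F = False ✓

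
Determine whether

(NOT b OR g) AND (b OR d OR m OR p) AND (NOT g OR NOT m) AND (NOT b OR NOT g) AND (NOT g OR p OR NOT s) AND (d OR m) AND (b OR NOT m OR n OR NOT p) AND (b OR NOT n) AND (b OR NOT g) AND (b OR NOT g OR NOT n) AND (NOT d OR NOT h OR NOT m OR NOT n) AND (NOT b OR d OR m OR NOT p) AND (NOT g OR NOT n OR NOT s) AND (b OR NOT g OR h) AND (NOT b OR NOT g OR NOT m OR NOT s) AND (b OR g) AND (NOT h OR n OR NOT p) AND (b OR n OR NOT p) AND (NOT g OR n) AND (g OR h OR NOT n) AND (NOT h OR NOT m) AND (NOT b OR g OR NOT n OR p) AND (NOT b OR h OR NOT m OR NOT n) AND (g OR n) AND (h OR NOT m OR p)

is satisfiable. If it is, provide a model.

Case g = True:
  (NOT g OR NOT m) forces m = False.
  (NOT b OR NOT g) forces b = False.
  Clause (b OR NOT g) is falsified — contradiction.
Case g = False:
  (NOT b OR g) forces b = False.
  Clause (b OR g) is falsified — contradiction.
Both cases fail, so the formula is unsatisfiable.

No satisfying assignment exists.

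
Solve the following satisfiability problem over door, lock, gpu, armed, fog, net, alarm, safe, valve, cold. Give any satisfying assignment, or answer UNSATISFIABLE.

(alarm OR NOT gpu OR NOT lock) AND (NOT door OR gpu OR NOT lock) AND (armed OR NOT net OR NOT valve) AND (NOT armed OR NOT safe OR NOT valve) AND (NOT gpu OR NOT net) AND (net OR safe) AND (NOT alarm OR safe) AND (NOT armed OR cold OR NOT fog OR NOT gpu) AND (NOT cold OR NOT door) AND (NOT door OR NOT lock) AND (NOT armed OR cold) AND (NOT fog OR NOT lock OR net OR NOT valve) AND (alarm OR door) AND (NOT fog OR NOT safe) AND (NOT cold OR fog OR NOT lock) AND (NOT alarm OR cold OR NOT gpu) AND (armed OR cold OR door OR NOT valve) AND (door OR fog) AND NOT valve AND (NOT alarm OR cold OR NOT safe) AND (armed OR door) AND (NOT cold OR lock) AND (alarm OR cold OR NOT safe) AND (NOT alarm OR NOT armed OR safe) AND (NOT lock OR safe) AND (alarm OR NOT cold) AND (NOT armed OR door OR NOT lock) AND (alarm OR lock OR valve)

UNSATISFIABLE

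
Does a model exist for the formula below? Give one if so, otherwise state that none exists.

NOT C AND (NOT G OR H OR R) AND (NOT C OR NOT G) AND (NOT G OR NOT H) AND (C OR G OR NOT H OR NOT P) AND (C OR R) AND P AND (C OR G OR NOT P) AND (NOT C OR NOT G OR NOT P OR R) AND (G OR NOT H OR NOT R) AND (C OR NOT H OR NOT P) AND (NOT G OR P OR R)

Unit clause (NOT C) forces C = False.
In (C OR R) only R is left, so R = True.
Unit clause (P) forces P = True.
In (C OR G OR NOT P) only G is left, so G = True.
In (C OR NOT H OR NOT P) only NOT H is left, so H = False.
All clauses satisfied.

R = True, C = False, G = True, P = True, H = False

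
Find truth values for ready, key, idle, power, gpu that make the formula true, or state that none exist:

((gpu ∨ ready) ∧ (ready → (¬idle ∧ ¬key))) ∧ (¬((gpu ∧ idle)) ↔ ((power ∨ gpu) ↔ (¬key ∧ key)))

ready = False; key = False; idle = True; power = False; gpu = True

  (gpu ∨ ready) ∧ (ready → (¬idle ∧ ¬key)) = True
    gpu ∨ ready = True
    ready → (¬idle ∧ ¬key) = True
      ¬idle ∧ ¬key = False
        ¬idle = False
        ¬key = True
  ¬((gpu ∧ idle)) ↔ ((power ∨ gpu) ↔ (¬key ∧ key)) = True
    ¬((gpu ∧ idle)) = False
      gpu ∧ idle = True
    (power ∨ gpu) ↔ (¬key ∧ key) = False
      power ∨ gpu = True
      ¬key ∧ key = False
        ¬key = True
Both conjuncts True, so the formula holds.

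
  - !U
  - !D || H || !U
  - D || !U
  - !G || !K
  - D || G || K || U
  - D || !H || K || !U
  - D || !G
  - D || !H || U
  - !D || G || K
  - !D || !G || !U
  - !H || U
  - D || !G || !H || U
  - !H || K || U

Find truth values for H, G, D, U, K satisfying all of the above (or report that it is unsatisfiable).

H = False; G = False; D = True; U = False; K = True

Unit clause (!U) forces U = False.
In (!H || U) only !H is left, so H = False.
Set G = False.
Set D = True.
  then (!D || G || K) forces K = True.
All clauses satisfied.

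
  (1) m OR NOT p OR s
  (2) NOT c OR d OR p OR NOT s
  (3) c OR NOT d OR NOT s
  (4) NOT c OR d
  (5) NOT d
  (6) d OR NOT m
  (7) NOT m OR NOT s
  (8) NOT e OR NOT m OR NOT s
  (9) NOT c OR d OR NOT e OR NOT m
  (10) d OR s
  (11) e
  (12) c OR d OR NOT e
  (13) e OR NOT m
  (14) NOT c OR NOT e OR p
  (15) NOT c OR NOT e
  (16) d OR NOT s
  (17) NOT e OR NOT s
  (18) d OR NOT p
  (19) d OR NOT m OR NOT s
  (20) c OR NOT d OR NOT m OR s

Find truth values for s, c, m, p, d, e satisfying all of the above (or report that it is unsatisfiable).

Unsatisfiable — no assignment works.

Case s = True:
  (NOT d) forces d = False.
  Clause (d OR NOT s) is falsified — contradiction.
Case s = False:
  (NOT d) forces d = False.
  Clause (d OR s) is falsified — contradiction.
Both cases fail, so the formula is unsatisfiable.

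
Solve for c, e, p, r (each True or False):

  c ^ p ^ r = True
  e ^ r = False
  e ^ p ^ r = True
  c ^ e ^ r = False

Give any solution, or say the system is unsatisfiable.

c = False, e = False, p = True, r = False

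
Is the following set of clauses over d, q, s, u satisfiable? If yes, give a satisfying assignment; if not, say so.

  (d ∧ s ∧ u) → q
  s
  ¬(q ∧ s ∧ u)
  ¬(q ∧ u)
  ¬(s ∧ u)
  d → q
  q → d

d: False; q: False; s: True; u: False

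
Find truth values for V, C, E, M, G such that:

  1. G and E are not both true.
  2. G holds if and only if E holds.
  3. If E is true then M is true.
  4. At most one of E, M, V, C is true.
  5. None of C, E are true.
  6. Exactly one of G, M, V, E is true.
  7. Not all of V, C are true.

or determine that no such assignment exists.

V = False; C = False; E = False; M = True; G = False

  (1) G=F, E=F — not both ✓
  (2) G=F, E=F — same ✓
  (3) E=F ⇒ M: vacuous ✓
  (4) {E, M, V, C}: 1 true — at most one ✓
  (5) {C, E}: 0 true — none ✓
  (6) {G, M, V, E}: 1 true — exactly one ✓
  (7) {V, C}: 0/2 true — not all ✓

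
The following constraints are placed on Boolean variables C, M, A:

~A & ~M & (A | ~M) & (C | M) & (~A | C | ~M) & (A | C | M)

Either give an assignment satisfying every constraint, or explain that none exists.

Unit clause (~A) forces A = False.
Unit clause (~M) forces M = False.
In (C | M) only C is left, so C = True.
Check each clause:
  (~A): ~A holds.
  (~M): ~M holds.
  (A | ~M): ~M holds.
  (C | M): C holds.
  (~A | C | ~M): ~A holds.
  (A | C | M): C holds.
All clauses satisfied.

C = True, M = False, A = False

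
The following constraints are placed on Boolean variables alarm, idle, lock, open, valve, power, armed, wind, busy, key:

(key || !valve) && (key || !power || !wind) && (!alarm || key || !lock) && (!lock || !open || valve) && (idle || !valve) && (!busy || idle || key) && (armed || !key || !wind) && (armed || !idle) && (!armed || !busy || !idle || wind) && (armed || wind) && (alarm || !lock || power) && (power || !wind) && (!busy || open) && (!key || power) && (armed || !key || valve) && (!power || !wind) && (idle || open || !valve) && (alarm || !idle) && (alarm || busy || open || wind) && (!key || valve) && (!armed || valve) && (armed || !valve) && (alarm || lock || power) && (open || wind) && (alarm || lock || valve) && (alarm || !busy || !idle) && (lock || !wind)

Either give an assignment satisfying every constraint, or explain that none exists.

alarm = True, idle = True, lock = True, open = True, valve = True, power = True, armed = True, wind = False, busy = False, key = True

Set alarm = True.
Set idle = True.
  then (armed || !idle) forces armed = True.
  then (!armed || valve) forces valve = True.
  then (key || !valve) forces key = True.
  then (!key || power) forces power = True.
  then (!power || !wind) forces wind = False.
  then (open || wind) forces open = True.
  then (!armed || !busy || !idle || wind) forces busy = False.
Set lock = True.
All clauses satisfied.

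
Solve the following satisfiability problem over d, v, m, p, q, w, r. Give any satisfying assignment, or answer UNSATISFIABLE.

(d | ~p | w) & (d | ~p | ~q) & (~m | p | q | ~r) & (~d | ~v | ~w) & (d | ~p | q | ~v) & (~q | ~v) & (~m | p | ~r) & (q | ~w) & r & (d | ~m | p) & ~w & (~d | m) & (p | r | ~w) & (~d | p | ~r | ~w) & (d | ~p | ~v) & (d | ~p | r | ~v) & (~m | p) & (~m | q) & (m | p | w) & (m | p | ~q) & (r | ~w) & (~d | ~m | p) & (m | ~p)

d = True; v = False; m = True; p = True; q = True; w = False; r = True

Unit clause (r) forces r = True.
Unit clause (~w) forces w = False.
Set d = True.
  then (~d | m) forces m = True.
  then (~m | p) forces p = True.
  then (~m | q) forces q = True.
  then (~q | ~v) forces v = False.
All clauses satisfied.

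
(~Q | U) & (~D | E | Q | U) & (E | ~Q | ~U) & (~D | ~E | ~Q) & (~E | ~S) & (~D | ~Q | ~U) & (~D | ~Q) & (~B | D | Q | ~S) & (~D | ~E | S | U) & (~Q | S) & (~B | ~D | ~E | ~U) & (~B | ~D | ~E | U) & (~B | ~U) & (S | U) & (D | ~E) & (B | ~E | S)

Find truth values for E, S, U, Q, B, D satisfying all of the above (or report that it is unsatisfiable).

E=F, S=T, U=T, Q=F, B=F, D=F

Try E = True:
  (~E | ~S) forces S = False.
  (~Q | S) forces Q = False.
  (S | U) forces U = True.
  (~B | ~U) forces B = False.
  clause (B | ~E | S) is falsified — backtrack.
So E = False.
Set S = True.
Set U = True.
  then (E | ~Q | ~U) forces Q = False.
  then (~B | ~U) forces B = False.
Set D = False.
All clauses satisfied.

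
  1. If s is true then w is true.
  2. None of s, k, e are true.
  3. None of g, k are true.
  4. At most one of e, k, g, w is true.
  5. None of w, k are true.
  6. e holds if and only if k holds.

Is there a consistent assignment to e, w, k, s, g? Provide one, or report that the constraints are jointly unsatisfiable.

e = False, w = False, k = False, s = False, g = False

  (1) s=F ⇒ w: vacuous ✓
  (2) {s, k, e}: 0 true — none ✓
  (3) {g, k}: 0 true — none ✓
  (4) {e, k, g, w}: 0 true — at most one ✓
  (5) {w, k}: 0 true — none ✓
  (6) e=F, k=F — same ✓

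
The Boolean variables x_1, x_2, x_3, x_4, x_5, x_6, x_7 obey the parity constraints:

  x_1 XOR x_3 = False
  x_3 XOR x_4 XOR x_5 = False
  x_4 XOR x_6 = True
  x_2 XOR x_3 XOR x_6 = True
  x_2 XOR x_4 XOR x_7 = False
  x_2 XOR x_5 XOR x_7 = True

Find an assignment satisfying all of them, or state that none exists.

x_1 = True, x_2 = False, x_3 = True, x_4 = True, x_5 = False, x_6 = False, x_7 = True

x_1 XOR x_3 = T XOR T = False ✓
x_3 XOR x_4 XOR x_5 = T XOR T XOR F = False ✓
x_4 XOR x_6 = T XOR F = True ✓
x_2 XOR x_3 XOR x_6 = F XOR T XOR F = True ✓
x_2 XOR x_4 XOR x_7 = F XOR T XOR T = False ✓
x_2 XOR x_5 XOR x_7 = F XOR F XOR T = True ✓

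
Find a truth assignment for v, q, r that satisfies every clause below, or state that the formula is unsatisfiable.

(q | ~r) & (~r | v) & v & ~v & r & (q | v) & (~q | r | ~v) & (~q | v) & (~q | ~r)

No satisfying assignment exists.

Case v = True:
  Clause (~v) is falsified — contradiction.
Case v = False:
  Clause (v) is falsified — contradiction.
Both cases fail, so the formula is unsatisfiable.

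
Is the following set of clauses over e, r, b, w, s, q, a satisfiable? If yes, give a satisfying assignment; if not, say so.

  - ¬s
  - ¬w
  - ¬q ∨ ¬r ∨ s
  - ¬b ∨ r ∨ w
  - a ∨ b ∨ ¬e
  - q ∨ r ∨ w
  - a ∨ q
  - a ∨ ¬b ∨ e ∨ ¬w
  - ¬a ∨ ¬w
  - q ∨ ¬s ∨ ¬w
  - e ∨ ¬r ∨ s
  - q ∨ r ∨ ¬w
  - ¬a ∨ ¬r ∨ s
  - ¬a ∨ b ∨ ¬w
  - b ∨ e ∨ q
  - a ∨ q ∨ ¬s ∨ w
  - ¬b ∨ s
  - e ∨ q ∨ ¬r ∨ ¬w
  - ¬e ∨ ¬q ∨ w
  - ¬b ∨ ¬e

e = False, r = False, b = False, w = False, s = False, q = True, a = True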